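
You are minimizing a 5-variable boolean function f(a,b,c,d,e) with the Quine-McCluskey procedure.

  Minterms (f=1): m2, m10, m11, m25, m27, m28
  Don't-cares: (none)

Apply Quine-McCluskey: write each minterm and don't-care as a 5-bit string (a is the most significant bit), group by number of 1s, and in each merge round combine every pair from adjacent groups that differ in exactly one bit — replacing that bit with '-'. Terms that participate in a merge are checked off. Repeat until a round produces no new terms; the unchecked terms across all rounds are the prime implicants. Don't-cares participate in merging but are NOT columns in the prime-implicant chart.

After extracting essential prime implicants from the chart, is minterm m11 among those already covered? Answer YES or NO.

[col 0] 00010*, 01010*, 01011*, 11001*, 11011*, 11100
[col 1] -1011, 0-010, 0101-, 110-1
Prime implicants: -1011, 0-010, 0101-, 110-1, 11100
PI chart (minterm → PIs covering it):
  2 | 0-010  (sole → essential)
  10 | 0-010,0101-
  11 | -1011,0101-
  25 | 110-1  (sole → essential)
  27 | -1011,110-1
  28 | 11100  (sole → essential)
Essential prime implicants: 0-010, 110-1, 11100

NO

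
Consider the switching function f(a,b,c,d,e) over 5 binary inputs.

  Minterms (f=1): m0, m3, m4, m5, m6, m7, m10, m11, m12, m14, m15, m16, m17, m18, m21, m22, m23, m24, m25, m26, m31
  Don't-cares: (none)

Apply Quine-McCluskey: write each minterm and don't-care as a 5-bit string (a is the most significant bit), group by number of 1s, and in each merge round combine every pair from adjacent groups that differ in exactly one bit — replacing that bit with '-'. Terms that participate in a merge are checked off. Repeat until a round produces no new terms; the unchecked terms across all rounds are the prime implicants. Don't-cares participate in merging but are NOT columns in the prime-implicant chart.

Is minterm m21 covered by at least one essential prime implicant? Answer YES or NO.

NO

size-2^0 implicants → 00000(✓)  00011(✓)  00100(✓)  00101(✓)  00110(✓)  00111(✓)  01010(✓)  01011(✓)  01100(✓)  01110(✓)  01111(✓)  10000(✓)  10001(✓)  10010(✓)  10101(✓)  10110(✓)  10111(✓)  11000(✓)  11001(✓)  11010(✓)  11111(✓)
size-2^1 implicants → -0000  -0101(✓)  -0110(✓)  -0111(✓)  -1010  -1111(✓)  0-011(✓)  0-100(✓)  0-110(✓)  0-111(✓)  00-00  00-11(✓)  001-0(✓)  001-1(✓)  0010-(✓)  0011-(✓)  01-10(✓)  01-11(✓)  0101-(✓)  011-0(✓)  0111-(✓)  1-000(✓)  1-001(✓)  1-010(✓)  1-111(✓)  10-01  10-10  100-0(✓)  1000-(✓)  101-1(✓)  1011-(✓)  110-0(✓)  1100-(✓)
size-2^2 implicants → --111  -01-1  -011-  0--11  0-1-0  0-11-  001--  01-1-  1-0-0  1-00-
Unchecked terms (primes): --111, -0000, -01-1, -011-, -1010, 0--11, 0-1-0, 0-11-, 00-00, 001--, 01-1-, 1-0-0, 1-00-, 10-01, 10-10
Minterm coverage:
  m0 ⊆ -0000,00-00
  m3 ⊆ 0--11 [E]
  m4 ⊆ 0-1-0,00-00,001--
  m5 ⊆ -01-1,001--
  m6 ⊆ -011-,0-1-0,0-11-,001--
  m7 ⊆ --111,-01-1,-011-,0--11,0-11-,001--
  m10 ⊆ -1010,01-1-
  m11 ⊆ 0--11,01-1-
  m12 ⊆ 0-1-0 [E]
  m14 ⊆ 0-1-0,0-11-,01-1-
  m15 ⊆ --111,0--11,0-11-,01-1-
  m16 ⊆ -0000,1-0-0,1-00-
  m17 ⊆ 1-00-,10-01
  m18 ⊆ 1-0-0,10-10
  m21 ⊆ -01-1,10-01
  m22 ⊆ -011-,10-10
  m23 ⊆ --111,-01-1,-011-
  m24 ⊆ 1-0-0,1-00-
  m25 ⊆ 1-00- [E]
  m26 ⊆ -1010,1-0-0
  m31 ⊆ --111 [E]
E = {--111, 0--11, 0-1-0, 1-00-}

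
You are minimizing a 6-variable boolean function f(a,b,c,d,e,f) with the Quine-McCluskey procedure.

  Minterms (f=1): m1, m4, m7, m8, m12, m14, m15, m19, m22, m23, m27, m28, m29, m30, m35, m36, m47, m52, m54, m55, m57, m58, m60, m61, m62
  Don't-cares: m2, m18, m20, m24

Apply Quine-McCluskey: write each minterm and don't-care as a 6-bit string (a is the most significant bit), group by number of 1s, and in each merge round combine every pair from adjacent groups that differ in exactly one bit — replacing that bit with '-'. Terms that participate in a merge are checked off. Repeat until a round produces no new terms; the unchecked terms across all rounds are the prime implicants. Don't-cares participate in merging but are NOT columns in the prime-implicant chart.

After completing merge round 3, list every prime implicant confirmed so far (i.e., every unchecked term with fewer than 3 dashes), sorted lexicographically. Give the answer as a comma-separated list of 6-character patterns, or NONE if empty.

Round 0: 000001 000010✓ 000100✓ 000111✓ 001000✓ 001100✓ 001110✓ 001111✓ 010010✓ 010011✓ 010100✓ 010110✓ 010111✓ 011000✓ 011011✓ 011100✓ 011101✓ 011110✓ 100011 100100✓ 101111✓ 110100✓ 110110✓ 110111✓ 111001✓ 111010✓ 111100✓ 111101✓ 111110✓
Round 1: -00100✓ -01111 -10100✓ -10110✓ -10111✓ -11100✓ -11101✓ -11110✓ 0-0010 0-0100✓ 0-0111 0-1000✓ 0-1100✓ 0-1110✓ 00-100✓ 00-111 001-00✓ 0011-0✓ 00111- 01-011 01-100✓ 01-110✓ 010-10✓ 010-11✓ 01001-✓ 0101-0✓ 01011-✓ 011-00✓ 0111-0✓ 01110-✓ 1-0100✓ 11-100✓ 11-110✓ 1101-0✓ 11011-✓ 111-01 111-10 1111-0✓ 11110-✓
Round 2: --0100 -1-100✓ -1-110✓ -101-0✓ -1011- -111-0✓ -1110- 0--100 0-1-00 0-11-0 01-1-0✓ 010-1- 11-1-0✓
Round 3: -1-1-0
PIs = {--0100, -01111, -1-1-0, -1011-, -1110-, 0--100, 0-0010, 0-0111, 0-1-00, 0-11-0, 00-111, 000001, 00111-, 01-011, 010-1-, 100011, 111-01, 111-10}

--0100, -01111, -1011-, -1110-, 0--100, 0-0010, 0-0111, 0-1-00, 0-11-0, 00-111, 000001, 00111-, 01-011, 010-1-, 100011, 111-01, 111-10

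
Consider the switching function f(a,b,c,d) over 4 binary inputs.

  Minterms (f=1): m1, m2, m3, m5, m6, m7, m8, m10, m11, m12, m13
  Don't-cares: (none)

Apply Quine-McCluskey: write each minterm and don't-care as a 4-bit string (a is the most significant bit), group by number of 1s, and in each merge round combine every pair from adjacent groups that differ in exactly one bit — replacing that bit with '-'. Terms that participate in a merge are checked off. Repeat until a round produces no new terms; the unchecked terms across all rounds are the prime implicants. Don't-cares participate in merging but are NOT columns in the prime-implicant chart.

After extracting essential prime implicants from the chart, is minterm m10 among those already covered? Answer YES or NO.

YES

size-2^0 implicants → 0001(✓)  0010(✓)  0011(✓)  0101(✓)  0110(✓)  0111(✓)  1000(✓)  1010(✓)  1011(✓)  1100(✓)  1101(✓)
size-2^1 implicants → -010(✓)  -011(✓)  -101  0-01(✓)  0-10(✓)  0-11(✓)  00-1(✓)  001-(✓)  01-1(✓)  011-(✓)  1-00  10-0  101-(✓)  110-
size-2^2 implicants → -01-  0--1  0-1-
Unchecked terms (primes): -01-, -101, 0--1, 0-1-, 1-00, 10-0, 110-
Minterm coverage:
  m1 ⊆ 0--1 [E]
  m2 ⊆ -01-,0-1-
  m3 ⊆ -01-,0--1,0-1-
  m5 ⊆ -101,0--1
  m6 ⊆ 0-1- [E]
  m7 ⊆ 0--1,0-1-
  m8 ⊆ 1-00,10-0
  m10 ⊆ -01-,10-0
  m11 ⊆ -01- [E]
  m12 ⊆ 1-00,110-
  m13 ⊆ -101,110-
E = {-01-, 0--1, 0-1-}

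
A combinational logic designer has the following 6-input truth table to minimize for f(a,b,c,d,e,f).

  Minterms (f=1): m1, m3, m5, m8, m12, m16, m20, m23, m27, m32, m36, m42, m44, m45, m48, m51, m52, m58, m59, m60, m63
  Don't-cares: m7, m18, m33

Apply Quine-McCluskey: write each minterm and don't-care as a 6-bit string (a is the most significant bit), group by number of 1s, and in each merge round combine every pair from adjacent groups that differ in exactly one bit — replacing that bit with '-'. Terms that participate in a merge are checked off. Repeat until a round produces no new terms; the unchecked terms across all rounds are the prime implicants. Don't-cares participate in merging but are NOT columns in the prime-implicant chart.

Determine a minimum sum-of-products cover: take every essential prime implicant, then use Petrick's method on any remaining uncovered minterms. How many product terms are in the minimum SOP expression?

size-2^0 implicants → 000001(✓)  000011(✓)  000101(✓)  000111(✓)  001000(✓)  001100(✓)  010000(✓)  010010(✓)  010100(✓)  010111(✓)  011011(✓)  100000(✓)  100001(✓)  100100(✓)  101010(✓)  101100(✓)  101101(✓)  110000(✓)  110011(✓)  110100(✓)  111010(✓)  111011(✓)  111100(✓)  111111(✓)
size-2^1 implicants → -00001  -01100  -10000(✓)  -10100(✓)  -11011  0-0111  000-01(✓)  000-11(✓)  0000-1(✓)  0001-1(✓)  001-00  010-00(✓)  0100-0  1-0000(✓)  1-0100(✓)  1-1010  1-1100(✓)  10-100(✓)  100-00(✓)  10000-  10110-  11-011  11-100(✓)  110-00(✓)  111-11  11101-
size-2^2 implicants → -10-00  000--1  1--100  1-0-00
Unchecked terms (primes): -00001, -01100, -10-00, -11011, 0-0111, 000--1, 001-00, 0100-0, 1--100, 1-0-00, 1-1010, 10000-, 10110-, 11-011, 111-11, 11101-
Minterm coverage:
  m1 ⊆ -00001,000--1
  m3 ⊆ 000--1 [E]
  m5 ⊆ 000--1 [E]
  m8 ⊆ 001-00 [E]
  m12 ⊆ -01100,001-00
  m16 ⊆ -10-00,0100-0
  m20 ⊆ -10-00 [E]
  m23 ⊆ 0-0111 [E]
  m27 ⊆ -11011 [E]
  m32 ⊆ 1-0-00,10000-
  m36 ⊆ 1--100,1-0-00
  m42 ⊆ 1-1010 [E]
  m44 ⊆ -01100,1--100,10110-
  m45 ⊆ 10110- [E]
  m48 ⊆ -10-00,1-0-00
  m51 ⊆ 11-011 [E]
  m52 ⊆ -10-00,1--100,1-0-00
  m58 ⊆ 1-1010,11101-
  m59 ⊆ -11011,11-011,111-11,11101-
  m60 ⊆ 1--100 [E]
  m63 ⊆ 111-11 [E]
E = {-10-00, -11011, 0-0111, 000--1, 001-00, 1--100, 1-1010, 10110-, 11-011, 111-11}
Petrick residual → 1-0-00
Cover = bc'e'f' + bcd'ef + a'c'def + a'b'c'f + a'b'ce'f' + ade'f' + ac'e'f' + acd'ef' + ab'cde' + abd'ef + abcef  |cover|=11

11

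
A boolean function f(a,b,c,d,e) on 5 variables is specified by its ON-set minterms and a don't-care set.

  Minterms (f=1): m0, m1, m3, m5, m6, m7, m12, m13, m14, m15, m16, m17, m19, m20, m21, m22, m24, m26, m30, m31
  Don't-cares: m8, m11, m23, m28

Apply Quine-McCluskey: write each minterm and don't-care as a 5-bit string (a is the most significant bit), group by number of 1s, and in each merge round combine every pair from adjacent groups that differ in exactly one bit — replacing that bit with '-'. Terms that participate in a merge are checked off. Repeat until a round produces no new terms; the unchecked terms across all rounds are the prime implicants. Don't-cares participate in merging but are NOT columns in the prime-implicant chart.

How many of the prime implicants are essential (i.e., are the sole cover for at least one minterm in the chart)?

size-2^0 implicants → 00000(✓)  00001(✓)  00011(✓)  00101(✓)  00110(✓)  00111(✓)  01000(✓)  01011(✓)  01100(✓)  01101(✓)  01110(✓)  01111(✓)  10000(✓)  10001(✓)  10011(✓)  10100(✓)  10101(✓)  10110(✓)  10111(✓)  11000(✓)  11010(✓)  11100(✓)  11110(✓)  11111(✓)
size-2^1 implicants → -0000(✓)  -0001(✓)  -0011(✓)  -0101(✓)  -0110(✓)  -0111(✓)  -1000(✓)  -1100(✓)  -1110(✓)  -1111(✓)  0-000(✓)  0-011(✓)  0-101(✓)  0-110(✓)  0-111(✓)  00-01(✓)  00-11(✓)  000-1(✓)  0000-(✓)  001-1(✓)  0011-(✓)  01-00(✓)  01-11(✓)  011-0(✓)  011-1(✓)  0110-(✓)  0111-(✓)  1-000(✓)  1-100(✓)  1-110(✓)  1-111(✓)  10-00(✓)  10-01(✓)  10-11(✓)  100-1(✓)  1000-(✓)  101-0(✓)  101-1(✓)  1010-(✓)  1011-(✓)  11-00(✓)  11-10(✓)  110-0(✓)  111-0(✓)  1111-(✓)
size-2^2 implicants → --000  --110(✓)  --111(✓)  -0-01(✓)  -0-11(✓)  -00-1(✓)  -000-  -01-1(✓)  -011-(✓)  -1-00  -11-0  -111-(✓)  0--11  0-1-1  0-11-(✓)  00--1(✓)  011--  1--00  1-1-0  1-11-(✓)  10--1(✓)  10-0-  101--  11--0
size-2^3 implicants → --11-  -0--1
Unchecked terms (primes): --000, --11-, -0--1, -000-, -1-00, -11-0, 0--11, 0-1-1, 011--, 1--00, 1-1-0, 10-0-, 101--, 11--0
Minterm coverage:
  m0 ⊆ --000,-000-
  m1 ⊆ -0--1,-000-
  m3 ⊆ -0--1,0--11
  m5 ⊆ -0--1,0-1-1
  m6 ⊆ --11- [E]
  m7 ⊆ --11-,-0--1,0--11,0-1-1
  m12 ⊆ -1-00,-11-0,011--
  m13 ⊆ 0-1-1,011--
  m14 ⊆ --11-,-11-0,011--
  m15 ⊆ --11-,0--11,0-1-1,011--
  m16 ⊆ --000,-000-,1--00,10-0-
  m17 ⊆ -0--1,-000-,10-0-
  m19 ⊆ -0--1 [E]
  m20 ⊆ 1--00,1-1-0,10-0-,101--
  m21 ⊆ -0--1,10-0-,101--
  m22 ⊆ --11-,1-1-0,101--
  m24 ⊆ --000,-1-00,1--00,11--0
  m26 ⊆ 11--0 [E]
  m30 ⊆ --11-,-11-0,1-1-0,11--0
  m31 ⊆ --11- [E]
E = {--11-, -0--1, 11--0}

3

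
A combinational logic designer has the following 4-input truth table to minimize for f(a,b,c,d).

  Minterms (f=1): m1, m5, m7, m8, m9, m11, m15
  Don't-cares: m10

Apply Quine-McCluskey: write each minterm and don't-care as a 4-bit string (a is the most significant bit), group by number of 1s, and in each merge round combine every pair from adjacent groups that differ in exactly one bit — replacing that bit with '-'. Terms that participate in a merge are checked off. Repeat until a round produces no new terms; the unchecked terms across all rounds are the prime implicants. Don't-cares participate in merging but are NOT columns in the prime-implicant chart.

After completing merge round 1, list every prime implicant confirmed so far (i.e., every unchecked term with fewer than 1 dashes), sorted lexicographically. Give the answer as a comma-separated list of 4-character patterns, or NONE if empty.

Round 0: 0001✓ 0101✓ 0111✓ 1000✓ 1001✓ 1010✓ 1011✓ 1111✓
Round 1: -001 -111 0-01 01-1 1-11 10-0✓ 10-1✓ 100-✓ 101-✓
Round 2: 10--
PIs = {-001, -111, 0-01, 01-1, 1-11, 10--}

NONE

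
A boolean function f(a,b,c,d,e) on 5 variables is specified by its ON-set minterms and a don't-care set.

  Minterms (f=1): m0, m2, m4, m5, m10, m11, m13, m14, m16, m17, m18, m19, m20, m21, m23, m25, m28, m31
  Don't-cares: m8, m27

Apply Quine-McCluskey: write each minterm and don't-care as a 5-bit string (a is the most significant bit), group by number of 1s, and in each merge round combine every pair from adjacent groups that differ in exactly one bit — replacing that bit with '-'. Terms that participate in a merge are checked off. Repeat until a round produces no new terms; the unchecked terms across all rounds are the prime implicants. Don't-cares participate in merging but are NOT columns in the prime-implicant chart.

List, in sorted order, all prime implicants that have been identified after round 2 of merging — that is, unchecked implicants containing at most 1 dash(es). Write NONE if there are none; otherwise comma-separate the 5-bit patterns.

size-2^0 implicants → 00000(✓)  00010(✓)  00100(✓)  00101(✓)  01000(✓)  01010(✓)  01011(✓)  01101(✓)  01110(✓)  10000(✓)  10001(✓)  10010(✓)  10011(✓)  10100(✓)  10101(✓)  10111(✓)  11001(✓)  11011(✓)  11100(✓)  11111(✓)
size-2^1 implicants → -0000(✓)  -0010(✓)  -0100(✓)  -0101(✓)  -1011  0-000(✓)  0-010(✓)  0-101  00-00(✓)  000-0(✓)  0010-(✓)  01-10  010-0(✓)  0101-  1-001(✓)  1-011(✓)  1-100  1-111(✓)  10-00(✓)  10-01(✓)  10-11(✓)  100-0(✓)  100-1(✓)  1000-(✓)  1001-(✓)  101-1(✓)  1010-(✓)  11-11(✓)  110-1(✓)
size-2^2 implicants → -0-00  -00-0  -010-  0-0-0  1--11  1-0-1  10--1  10-0-  100--
Unchecked terms (primes): -0-00, -00-0, -010-, -1011, 0-0-0, 0-101, 01-10, 0101-, 1--11, 1-0-1, 1-100, 10--1, 10-0-, 100--

-1011, 0-101, 01-10, 0101-, 1-100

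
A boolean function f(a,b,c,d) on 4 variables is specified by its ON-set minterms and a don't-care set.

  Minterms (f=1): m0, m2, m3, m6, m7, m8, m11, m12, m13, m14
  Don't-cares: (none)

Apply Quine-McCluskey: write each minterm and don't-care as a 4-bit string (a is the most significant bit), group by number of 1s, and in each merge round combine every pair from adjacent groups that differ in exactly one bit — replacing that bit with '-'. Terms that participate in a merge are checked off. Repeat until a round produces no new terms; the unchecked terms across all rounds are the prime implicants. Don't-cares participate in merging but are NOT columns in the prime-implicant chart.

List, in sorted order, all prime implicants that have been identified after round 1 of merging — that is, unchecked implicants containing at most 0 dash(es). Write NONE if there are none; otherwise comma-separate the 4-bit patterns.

[col 0] 0000*, 0010*, 0011*, 0110*, 0111*, 1000*, 1011*, 1100*, 1101*, 1110*
[col 1] -000, -011, -110, 0-10*, 0-11*, 00-0, 001-*, 011-*, 1-00, 11-0, 110-
[col 2] 0-1-
Prime implicants: -000, -011, -110, 0-1-, 00-0, 1-00, 11-0, 110-

NONE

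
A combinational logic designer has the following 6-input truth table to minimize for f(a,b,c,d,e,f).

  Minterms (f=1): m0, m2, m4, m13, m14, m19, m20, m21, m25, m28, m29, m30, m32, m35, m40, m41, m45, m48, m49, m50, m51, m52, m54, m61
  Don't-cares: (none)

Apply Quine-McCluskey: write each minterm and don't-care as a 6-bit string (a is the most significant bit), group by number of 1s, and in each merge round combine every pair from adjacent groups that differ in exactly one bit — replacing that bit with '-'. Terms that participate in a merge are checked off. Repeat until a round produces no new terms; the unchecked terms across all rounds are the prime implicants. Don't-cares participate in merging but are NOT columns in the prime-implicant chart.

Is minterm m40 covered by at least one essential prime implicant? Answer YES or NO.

[col 0] 000000*, 000010*, 000100*, 001101*, 001110*, 010011*, 010100*, 010101*, 011001*, 011100*, 011101*, 011110*, 100000*, 100011*, 101000*, 101001*, 101101*, 110000*, 110001*, 110010*, 110011*, 110100*, 110110*, 111101*
[col 1] -00000, -01101*, -10011, -10100, -11101*, 0-0100, 0-1101*, 0-1110, 000-00, 0000-0, 01-100*, 01-101*, 01010-*, 011-01, 0111-0, 01110-*, 1-0000, 1-0011, 1-1101*, 10-000, 101-01, 10100-, 110-00*, 110-10*, 1100-0*, 1100-1*, 11000-*, 11001-*, 1101-0*
[col 2] --1101, 01-10-, 110--0, 1100--
Prime implicants: --1101, -00000, -10011, -10100, 0-0100, 0-1110, 000-00, 0000-0, 01-10-, 011-01, 0111-0, 1-0000, 1-0011, 10-000, 101-01, 10100-, 110--0, 1100--
PI chart (minterm → PIs covering it):
  0 | -00000,000-00,0000-0
  2 | 0000-0  (sole → essential)
  4 | 0-0100,000-00
  13 | --1101  (sole → essential)
  14 | 0-1110  (sole → essential)
  19 | -10011  (sole → essential)
  20 | -10100,0-0100,01-10-
  21 | 01-10-  (sole → essential)
  25 | 011-01  (sole → essential)
  28 | 01-10-,0111-0
  29 | --1101,01-10-,011-01
  30 | 0-1110,0111-0
  32 | -00000,1-0000,10-000
  35 | 1-0011  (sole → essential)
  40 | 10-000,10100-
  41 | 101-01,10100-
  45 | --1101,101-01
  48 | 1-0000,110--0,1100--
  49 | 1100--  (sole → essential)
  50 | 110--0,1100--
  51 | -10011,1-0011,1100--
  52 | -10100,110--0
  54 | 110--0  (sole → essential)
  61 | --1101  (sole → essential)
Essential prime implicants: --1101, -10011, 0-1110, 0000-0, 01-10-, 011-01, 1-0011, 110--0, 1100--

NO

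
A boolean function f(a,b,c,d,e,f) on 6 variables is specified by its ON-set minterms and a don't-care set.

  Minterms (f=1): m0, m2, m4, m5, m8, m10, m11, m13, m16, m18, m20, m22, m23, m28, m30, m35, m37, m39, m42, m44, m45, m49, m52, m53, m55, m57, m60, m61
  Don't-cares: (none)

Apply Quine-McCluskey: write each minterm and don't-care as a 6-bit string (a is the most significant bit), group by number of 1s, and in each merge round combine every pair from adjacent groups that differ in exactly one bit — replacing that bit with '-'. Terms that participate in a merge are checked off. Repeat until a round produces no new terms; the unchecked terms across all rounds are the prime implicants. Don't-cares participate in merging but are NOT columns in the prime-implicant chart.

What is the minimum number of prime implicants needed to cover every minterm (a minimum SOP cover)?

12

Round 0: 000000✓ 000010✓ 000100✓ 000101✓ 001000✓ 001010✓ 001011✓ 001101✓ 010000✓ 010010✓ 010100✓ 010110✓ 010111✓ 011100✓ 011110✓ 100011✓ 100101✓ 100111✓ 101010✓ 101100✓ 101101✓ 110001✓ 110100✓ 110101✓ 110111✓ 111001✓ 111100✓ 111101✓
Round 1: -00101✓ -01010 -01101✓ -10100✓ -10111 -11100✓ 0-0000✓ 0-0010✓ 0-0100✓ 00-000✓ 00-010✓ 00-101✓ 000-00✓ 0000-0✓ 00010- 0010-0✓ 00101- 01-100✓ 01-110✓ 010-00✓ 010-10✓ 0100-0✓ 0101-0✓ 01011- 0111-0✓ 1-0101✓ 1-0111✓ 1-1100✓ 1-1101✓ 10-101✓ 100-11 1001-1✓ 10110-✓ 11-001✓ 11-100✓ 11-101✓ 110-01✓ 1101-1✓ 11010-✓ 111-01✓ 11110-✓
Round 2: -0-101 -1-100 0-0-00 0-00-0 00-0-0 01-1-0 010--0 1--101 1-01-1 1-110- 11--01 11-10-
PIs = {-0-101, -01010, -1-100, -10111, 0-0-00, 0-00-0, 00-0-0, 00010-, 00101-, 01-1-0, 010--0, 01011-, 1--101, 1-01-1, 1-110-, 100-11, 11--01, 11-10-}
Coverage chart:
  m0: 0-0-00,0-00-0,00-0-0
  m2: 0-00-0,00-0-0
  m4: 0-0-00,00010-
  m5: -0-101,00010-
  m8: 00-0-0 ←essential
  m10: -01010,00-0-0,00101-
  m11: 00101- ←essential
  m13: -0-101 ←essential
  m16: 0-0-00,0-00-0,010--0
  m18: 0-00-0,010--0
  m20: -1-100,0-0-00,01-1-0,010--0
  m22: 01-1-0,010--0,01011-
  m23: -10111,01011-
  m28: -1-100,01-1-0
  m30: 01-1-0 ←essential
  m35: 100-11 ←essential
  m37: -0-101,1--101,1-01-1
  m39: 1-01-1,100-11
  m42: -01010 ←essential
  m44: 1-110- ←essential
  m45: -0-101,1--101,1-110-
  m49: 11--01 ←essential
  m52: -1-100,11-10-
  m53: 1--101,1-01-1,11--01,11-10-
  m55: -10111,1-01-1
  m57: 11--01 ←essential
  m60: -1-100,1-110-,11-10-
  m61: 1--101,1-110-,11--01,11-10-
Essential: -0-101, -01010, 00-0-0, 00101-, 01-1-0, 1-110-, 100-11, 11--01
Petrick residual → -1-100, -10111, 0-0-00, 0-00-0
Min cover (12 terms): b'de'f + b'cd'ef' + bde'f' + bc'def + a'c'e'f' + a'c'd'f' + a'b'd'f' + a'b'cd'e + a'bdf' + acde' + ab'c'ef + abe'f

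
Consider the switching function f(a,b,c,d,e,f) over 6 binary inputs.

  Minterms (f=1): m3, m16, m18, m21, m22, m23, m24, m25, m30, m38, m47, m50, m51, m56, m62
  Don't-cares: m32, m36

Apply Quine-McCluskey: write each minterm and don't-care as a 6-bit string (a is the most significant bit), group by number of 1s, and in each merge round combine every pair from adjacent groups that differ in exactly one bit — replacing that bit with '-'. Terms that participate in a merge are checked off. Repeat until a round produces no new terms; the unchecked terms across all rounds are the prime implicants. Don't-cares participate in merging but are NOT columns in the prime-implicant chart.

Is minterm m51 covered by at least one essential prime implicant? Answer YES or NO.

Round 0: 000011 010000✓ 010010✓ 010101✓ 010110✓ 010111✓ 011000✓ 011001✓ 011110✓ 100000✓ 100100✓ 100110✓ 101111 110010✓ 110011✓ 111000✓ 111110✓
Round 1: -10010 -11000 -11110 01-000 01-110 010-10 0100-0 0101-1 01011- 01100- 100-00 1001-0 11001-
PIs = {-10010, -11000, -11110, 000011, 01-000, 01-110, 010-10, 0100-0, 0101-1, 01011-, 01100-, 100-00, 1001-0, 101111, 11001-}
Coverage chart:
  m3: 000011 ←essential
  m16: 01-000,0100-0
  m18: -10010,010-10,0100-0
  m21: 0101-1 ←essential
  m22: 01-110,010-10,01011-
  m23: 0101-1,01011-
  m24: -11000,01-000,01100-
  m25: 01100- ←essential
  m30: -11110,01-110
  m38: 1001-0 ←essential
  m47: 101111 ←essential
  m50: -10010,11001-
  m51: 11001- ←essential
  m56: -11000 ←essential
  m62: -11110 ←essential
Essential: -11000, -11110, 000011, 0101-1, 01100-, 1001-0, 101111, 11001-

YES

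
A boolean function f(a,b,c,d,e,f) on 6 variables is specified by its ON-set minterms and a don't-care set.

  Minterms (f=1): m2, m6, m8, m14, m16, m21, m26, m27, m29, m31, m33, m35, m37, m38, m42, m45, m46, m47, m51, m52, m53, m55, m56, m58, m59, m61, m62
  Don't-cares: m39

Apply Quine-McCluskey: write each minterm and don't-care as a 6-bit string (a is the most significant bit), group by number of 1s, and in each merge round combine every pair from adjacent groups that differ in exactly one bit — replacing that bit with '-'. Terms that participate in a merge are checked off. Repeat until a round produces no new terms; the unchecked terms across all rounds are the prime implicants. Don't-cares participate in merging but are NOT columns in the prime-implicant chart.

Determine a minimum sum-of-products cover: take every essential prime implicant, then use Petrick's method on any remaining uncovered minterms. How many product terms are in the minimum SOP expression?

size-2^0 implicants → 000010(✓)  000110(✓)  001000  001110(✓)  010000  010101(✓)  011010(✓)  011011(✓)  011101(✓)  011111(✓)  100001(✓)  100011(✓)  100101(✓)  100110(✓)  100111(✓)  101010(✓)  101101(✓)  101110(✓)  101111(✓)  110011(✓)  110100(✓)  110101(✓)  110111(✓)  111000(✓)  111010(✓)  111011(✓)  111101(✓)  111110(✓)
size-2^1 implicants → -00110(✓)  -01110(✓)  -10101(✓)  -11010(✓)  -11011(✓)  -11101(✓)  00-110(✓)  000-10  01-101(✓)  011-11  01101-(✓)  0111-1  1-0011(✓)  1-0101(✓)  1-0111(✓)  1-1010(✓)  1-1101(✓)  1-1110(✓)  10-101(✓)  10-110(✓)  10-111(✓)  100-01(✓)  100-11(✓)  1000-1(✓)  1001-1(✓)  10011-(✓)  101-10(✓)  1011-1(✓)  10111-(✓)  11-011  11-101(✓)  110-11(✓)  1101-1(✓)  11010-  111-10(✓)  1110-0  11101-(✓)
size-2^2 implicants → -0-110  -1-101  -1101-  1--101  1-0-11  1-01-1  1-1-10  10-1-1  10-11-  100--1
Unchecked terms (primes): -0-110, -1-101, -1101-, 000-10, 001000, 010000, 011-11, 0111-1, 1--101, 1-0-11, 1-01-1, 1-1-10, 10-1-1, 10-11-, 100--1, 11-011, 11010-, 1110-0
Minterm coverage:
  m2 ⊆ 000-10 [E]
  m6 ⊆ -0-110,000-10
  m8 ⊆ 001000 [E]
  m14 ⊆ -0-110 [E]
  m16 ⊆ 010000 [E]
  m21 ⊆ -1-101 [E]
  m26 ⊆ -1101- [E]
  m27 ⊆ -1101-,011-11
  m29 ⊆ -1-101,0111-1
  m31 ⊆ 011-11,0111-1
  m33 ⊆ 100--1 [E]
  m35 ⊆ 1-0-11,100--1
  m37 ⊆ 1--101,1-01-1,10-1-1,100--1
  m38 ⊆ -0-110,10-11-
  m42 ⊆ 1-1-10 [E]
  m45 ⊆ 1--101,10-1-1
  m46 ⊆ -0-110,1-1-10,10-11-
  m47 ⊆ 10-1-1,10-11-
  m51 ⊆ 1-0-11,11-011
  m52 ⊆ 11010- [E]
  m53 ⊆ -1-101,1--101,1-01-1,11010-
  m55 ⊆ 1-0-11,1-01-1
  m56 ⊆ 1110-0 [E]
  m58 ⊆ -1101-,1-1-10,1110-0
  m59 ⊆ -1101-,11-011
  m61 ⊆ -1-101,1--101
  m62 ⊆ 1-1-10 [E]
E = {-0-110, -1-101, -1101-, 000-10, 001000, 010000, 1-1-10, 100--1, 11010-, 1110-0}
Petrick residual → 011-11, 1-0-11, 10-1-1
Cover = b'def' + bde'f + bcd'e + a'b'c'ef' + a'b'cd'e'f' + a'bc'd'e'f' + a'bcef + ac'ef + acef' + ab'df + ab'c'f + abc'de' + abcd'f'  |cover|=13

13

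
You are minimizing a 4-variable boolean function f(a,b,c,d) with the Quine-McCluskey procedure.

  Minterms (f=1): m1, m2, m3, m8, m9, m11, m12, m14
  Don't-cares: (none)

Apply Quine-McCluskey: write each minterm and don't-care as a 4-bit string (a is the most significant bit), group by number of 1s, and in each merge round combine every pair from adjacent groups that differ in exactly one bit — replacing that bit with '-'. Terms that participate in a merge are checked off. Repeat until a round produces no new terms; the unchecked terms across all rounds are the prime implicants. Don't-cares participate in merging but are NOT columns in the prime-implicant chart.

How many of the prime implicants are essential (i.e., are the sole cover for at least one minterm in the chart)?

3

size-2^0 implicants → 0001(✓)  0010(✓)  0011(✓)  1000(✓)  1001(✓)  1011(✓)  1100(✓)  1110(✓)
size-2^1 implicants → -001(✓)  -011(✓)  00-1(✓)  001-  1-00  10-1(✓)  100-  11-0
size-2^2 implicants → -0-1
Unchecked terms (primes): -0-1, 001-, 1-00, 100-, 11-0
Minterm coverage:
  m1 ⊆ -0-1 [E]
  m2 ⊆ 001- [E]
  m3 ⊆ -0-1,001-
  m8 ⊆ 1-00,100-
  m9 ⊆ -0-1,100-
  m11 ⊆ -0-1 [E]
  m12 ⊆ 1-00,11-0
  m14 ⊆ 11-0 [E]
E = {-0-1, 001-, 11-0}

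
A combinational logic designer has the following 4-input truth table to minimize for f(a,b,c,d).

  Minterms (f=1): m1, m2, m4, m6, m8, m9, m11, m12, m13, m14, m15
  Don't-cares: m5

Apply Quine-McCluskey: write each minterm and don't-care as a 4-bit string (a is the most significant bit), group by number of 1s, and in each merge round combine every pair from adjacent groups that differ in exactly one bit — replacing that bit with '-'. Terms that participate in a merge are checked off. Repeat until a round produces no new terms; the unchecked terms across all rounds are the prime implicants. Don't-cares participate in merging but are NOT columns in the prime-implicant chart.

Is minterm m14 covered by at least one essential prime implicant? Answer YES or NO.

[col 0] 0001*, 0010*, 0100*, 0101*, 0110*, 1000*, 1001*, 1011*, 1100*, 1101*, 1110*, 1111*
[col 1] -001*, -100*, -101*, -110*, 0-01*, 0-10, 01-0*, 010-*, 1-00*, 1-01*, 1-11*, 10-1*, 100-*, 11-0*, 11-1*, 110-*, 111-*
[col 2] --01, -1-0, -10-, 1--1, 1-0-, 11--
Prime implicants: --01, -1-0, -10-, 0-10, 1--1, 1-0-, 11--
PI chart (minterm → PIs covering it):
  1 | --01  (sole → essential)
  2 | 0-10  (sole → essential)
  4 | -1-0,-10-
  6 | -1-0,0-10
  8 | 1-0-  (sole → essential)
  9 | --01,1--1,1-0-
  11 | 1--1  (sole → essential)
  12 | -1-0,-10-,1-0-,11--
  13 | --01,-10-,1--1,1-0-,11--
  14 | -1-0,11--
  15 | 1--1,11--
Essential prime implicants: --01, 0-10, 1--1, 1-0-

NO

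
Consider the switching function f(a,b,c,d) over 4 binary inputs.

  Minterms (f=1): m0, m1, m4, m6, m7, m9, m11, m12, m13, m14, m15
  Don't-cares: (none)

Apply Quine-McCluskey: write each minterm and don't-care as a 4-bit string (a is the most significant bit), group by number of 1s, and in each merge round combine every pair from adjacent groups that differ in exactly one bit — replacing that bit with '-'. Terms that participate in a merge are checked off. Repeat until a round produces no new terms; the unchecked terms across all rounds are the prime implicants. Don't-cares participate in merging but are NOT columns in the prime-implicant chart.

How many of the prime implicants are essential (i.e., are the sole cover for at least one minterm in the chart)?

2

[col 0] 0000*, 0001*, 0100*, 0110*, 0111*, 1001*, 1011*, 1100*, 1101*, 1110*, 1111*
[col 1] -001, -100*, -110*, -111*, 0-00, 000-, 01-0*, 011-*, 1-01*, 1-11*, 10-1*, 11-0*, 11-1*, 110-*, 111-*
[col 2] -1-0, -11-, 1--1, 11--
Prime implicants: -001, -1-0, -11-, 0-00, 000-, 1--1, 11--
PI chart (minterm → PIs covering it):
  0 | 0-00,000-
  1 | -001,000-
  4 | -1-0,0-00
  6 | -1-0,-11-
  7 | -11-  (sole → essential)
  9 | -001,1--1
  11 | 1--1  (sole → essential)
  12 | -1-0,11--
  13 | 1--1,11--
  14 | -1-0,-11-,11--
  15 | -11-,1--1,11--
Essential prime implicants: -11-, 1--1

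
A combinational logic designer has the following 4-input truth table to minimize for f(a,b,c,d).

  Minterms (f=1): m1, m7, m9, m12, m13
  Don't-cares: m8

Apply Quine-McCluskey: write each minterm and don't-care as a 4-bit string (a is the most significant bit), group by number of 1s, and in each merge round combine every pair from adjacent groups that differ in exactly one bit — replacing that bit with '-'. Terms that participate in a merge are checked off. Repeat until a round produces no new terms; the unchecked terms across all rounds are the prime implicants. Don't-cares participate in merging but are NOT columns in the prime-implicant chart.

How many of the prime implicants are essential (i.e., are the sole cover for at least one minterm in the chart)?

3

[col 0] 0001*, 0111, 1000*, 1001*, 1100*, 1101*
[col 1] -001, 1-00*, 1-01*, 100-*, 110-*
[col 2] 1-0-
Prime implicants: -001, 0111, 1-0-
PI chart (minterm → PIs covering it):
  1 | -001  (sole → essential)
  7 | 0111  (sole → essential)
  9 | -001,1-0-
  12 | 1-0-  (sole → essential)
  13 | 1-0-  (sole → essential)
Essential prime implicants: -001, 0111, 1-0-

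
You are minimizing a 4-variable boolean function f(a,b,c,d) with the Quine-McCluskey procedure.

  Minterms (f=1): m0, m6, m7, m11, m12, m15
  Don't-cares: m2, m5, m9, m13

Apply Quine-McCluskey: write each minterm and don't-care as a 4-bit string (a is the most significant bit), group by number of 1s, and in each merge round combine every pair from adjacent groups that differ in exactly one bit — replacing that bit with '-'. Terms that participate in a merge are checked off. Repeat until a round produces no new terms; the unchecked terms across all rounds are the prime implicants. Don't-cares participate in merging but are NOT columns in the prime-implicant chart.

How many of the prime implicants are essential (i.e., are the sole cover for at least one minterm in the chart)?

[col 0] 0000*, 0010*, 0101*, 0110*, 0111*, 1001*, 1011*, 1100*, 1101*, 1111*
[col 1] -101*, -111*, 0-10, 00-0, 01-1*, 011-, 1-01*, 1-11*, 10-1*, 11-1*, 110-
[col 2] -1-1, 1--1
Prime implicants: -1-1, 0-10, 00-0, 011-, 1--1, 110-
PI chart (minterm → PIs covering it):
  0 | 00-0  (sole → essential)
  6 | 0-10,011-
  7 | -1-1,011-
  11 | 1--1  (sole → essential)
  12 | 110-  (sole → essential)
  15 | -1-1,1--1
Essential prime implicants: 00-0, 1--1, 110-

3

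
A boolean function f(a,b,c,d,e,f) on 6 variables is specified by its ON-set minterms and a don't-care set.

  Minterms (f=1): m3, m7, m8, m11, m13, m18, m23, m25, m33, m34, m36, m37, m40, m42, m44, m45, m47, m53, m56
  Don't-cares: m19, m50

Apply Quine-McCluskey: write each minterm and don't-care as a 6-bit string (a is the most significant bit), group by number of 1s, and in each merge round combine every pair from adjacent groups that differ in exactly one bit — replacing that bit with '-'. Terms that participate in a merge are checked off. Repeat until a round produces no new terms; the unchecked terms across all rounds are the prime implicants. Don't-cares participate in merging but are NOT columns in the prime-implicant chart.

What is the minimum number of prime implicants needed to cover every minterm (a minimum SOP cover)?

12

size-2^0 implicants → 000011(✓)  000111(✓)  001000(✓)  001011(✓)  001101(✓)  010010(✓)  010011(✓)  010111(✓)  011001  100001(✓)  100010(✓)  100100(✓)  100101(✓)  101000(✓)  101010(✓)  101100(✓)  101101(✓)  101111(✓)  110010(✓)  110101(✓)  111000(✓)
size-2^1 implicants → -01000  -01101  -10010  0-0011(✓)  0-0111(✓)  00-011  000-11(✓)  010-11(✓)  01001-  1-0010  1-0101  1-1000  10-010  10-100(✓)  10-101(✓)  100-01  10010-(✓)  101-00  1010-0  1011-1  10110-(✓)
size-2^2 implicants → 0-0-11  10-10-
Unchecked terms (primes): -01000, -01101, -10010, 0-0-11, 00-011, 01001-, 011001, 1-0010, 1-0101, 1-1000, 10-010, 10-10-, 100-01, 101-00, 1010-0, 1011-1
Minterm coverage:
  m3 ⊆ 0-0-11,00-011
  m7 ⊆ 0-0-11 [E]
  m8 ⊆ -01000 [E]
  m11 ⊆ 00-011 [E]
  m13 ⊆ -01101 [E]
  m18 ⊆ -10010,01001-
  m23 ⊆ 0-0-11 [E]
  m25 ⊆ 011001 [E]
  m33 ⊆ 100-01 [E]
  m34 ⊆ 1-0010,10-010
  m36 ⊆ 10-10- [E]
  m37 ⊆ 1-0101,10-10-,100-01
  m40 ⊆ -01000,1-1000,101-00,1010-0
  m42 ⊆ 10-010,1010-0
  m44 ⊆ 10-10-,101-00
  m45 ⊆ -01101,10-10-,1011-1
  m47 ⊆ 1011-1 [E]
  m53 ⊆ 1-0101 [E]
  m56 ⊆ 1-1000 [E]
E = {-01000, -01101, 0-0-11, 00-011, 011001, 1-0101, 1-1000, 10-10-, 100-01, 1011-1}
Petrick residual → -10010, 10-010
Cover = b'cd'e'f' + b'cde'f + bc'd'ef' + a'c'ef + a'b'd'ef + a'bcd'e'f + ac'de'f + acd'e'f' + ab'd'ef' + ab'de' + ab'c'e'f + ab'cdf  |cover|=12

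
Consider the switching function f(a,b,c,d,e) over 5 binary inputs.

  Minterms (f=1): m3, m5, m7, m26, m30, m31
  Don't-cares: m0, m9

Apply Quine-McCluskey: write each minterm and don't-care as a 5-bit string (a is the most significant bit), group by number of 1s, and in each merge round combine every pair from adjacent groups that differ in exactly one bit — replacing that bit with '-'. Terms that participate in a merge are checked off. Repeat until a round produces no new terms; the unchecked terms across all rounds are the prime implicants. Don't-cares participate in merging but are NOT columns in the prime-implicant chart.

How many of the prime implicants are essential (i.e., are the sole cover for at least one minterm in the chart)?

Round 0: 00000 00011✓ 00101✓ 00111✓ 01001 11010✓ 11110✓ 11111✓
Round 1: 00-11 001-1 11-10 1111-
PIs = {00-11, 00000, 001-1, 01001, 11-10, 1111-}
Coverage chart:
  m3: 00-11 ←essential
  m5: 001-1 ←essential
  m7: 00-11,001-1
  m26: 11-10 ←essential
  m30: 11-10,1111-
  m31: 1111- ←essential
Essential: 00-11, 001-1, 11-10, 1111-

4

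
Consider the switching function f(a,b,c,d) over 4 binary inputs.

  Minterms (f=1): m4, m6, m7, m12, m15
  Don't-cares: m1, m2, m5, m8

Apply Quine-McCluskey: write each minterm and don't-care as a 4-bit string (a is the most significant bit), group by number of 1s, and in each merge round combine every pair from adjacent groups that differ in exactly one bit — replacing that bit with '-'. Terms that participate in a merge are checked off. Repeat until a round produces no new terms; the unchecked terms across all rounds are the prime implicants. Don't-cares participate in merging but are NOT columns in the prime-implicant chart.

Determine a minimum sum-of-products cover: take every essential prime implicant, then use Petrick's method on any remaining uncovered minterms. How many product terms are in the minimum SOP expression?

3

size-2^0 implicants → 0001(✓)  0010(✓)  0100(✓)  0101(✓)  0110(✓)  0111(✓)  1000(✓)  1100(✓)  1111(✓)
size-2^1 implicants → -100  -111  0-01  0-10  01-0(✓)  01-1(✓)  010-(✓)  011-(✓)  1-00
size-2^2 implicants → 01--
Unchecked terms (primes): -100, -111, 0-01, 0-10, 01--, 1-00
Minterm coverage:
  m4 ⊆ -100,01--
  m6 ⊆ 0-10,01--
  m7 ⊆ -111,01--
  m12 ⊆ -100,1-00
  m15 ⊆ -111 [E]
E = {-111}
Petrick residual → -100, 0-10
Cover = bc'd' + bcd + a'cd'  |cover|=3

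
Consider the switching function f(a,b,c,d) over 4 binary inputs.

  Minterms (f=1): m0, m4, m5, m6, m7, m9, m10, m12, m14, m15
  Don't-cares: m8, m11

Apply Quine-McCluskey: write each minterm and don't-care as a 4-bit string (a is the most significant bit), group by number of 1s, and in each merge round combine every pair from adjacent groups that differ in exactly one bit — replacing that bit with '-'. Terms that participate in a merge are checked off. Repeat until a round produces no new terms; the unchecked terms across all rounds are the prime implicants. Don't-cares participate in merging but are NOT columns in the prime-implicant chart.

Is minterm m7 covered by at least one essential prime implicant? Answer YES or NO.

[col 0] 0000*, 0100*, 0101*, 0110*, 0111*, 1000*, 1001*, 1010*, 1011*, 1100*, 1110*, 1111*
[col 1] -000*, -100*, -110*, -111*, 0-00*, 01-0*, 01-1*, 010-*, 011-*, 1-00*, 1-10*, 1-11*, 10-0*, 10-1*, 100-*, 101-*, 11-0*, 111-*
[col 2] --00, -1-0, -11-, 01--, 1--0, 1-1-, 10--
Prime implicants: --00, -1-0, -11-, 01--, 1--0, 1-1-, 10--
PI chart (minterm → PIs covering it):
  0 | --00  (sole → essential)
  4 | --00,-1-0,01--
  5 | 01--  (sole → essential)
  6 | -1-0,-11-,01--
  7 | -11-,01--
  9 | 10--  (sole → essential)
  10 | 1--0,1-1-,10--
  12 | --00,-1-0,1--0
  14 | -1-0,-11-,1--0,1-1-
  15 | -11-,1-1-
Essential prime implicants: --00, 01--, 10--

YES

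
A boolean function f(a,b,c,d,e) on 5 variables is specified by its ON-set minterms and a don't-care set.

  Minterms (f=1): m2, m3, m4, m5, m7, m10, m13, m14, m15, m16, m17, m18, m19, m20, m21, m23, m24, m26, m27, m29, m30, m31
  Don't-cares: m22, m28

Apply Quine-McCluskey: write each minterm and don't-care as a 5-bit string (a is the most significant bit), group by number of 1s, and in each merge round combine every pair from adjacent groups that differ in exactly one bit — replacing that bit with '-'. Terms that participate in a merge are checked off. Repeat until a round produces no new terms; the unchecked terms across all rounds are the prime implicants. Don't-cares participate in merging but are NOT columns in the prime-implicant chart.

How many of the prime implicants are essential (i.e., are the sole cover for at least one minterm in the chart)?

5

size-2^0 implicants → 00010(✓)  00011(✓)  00100(✓)  00101(✓)  00111(✓)  01010(✓)  01101(✓)  01110(✓)  01111(✓)  10000(✓)  10001(✓)  10010(✓)  10011(✓)  10100(✓)  10101(✓)  10110(✓)  10111(✓)  11000(✓)  11010(✓)  11011(✓)  11100(✓)  11101(✓)  11110(✓)  11111(✓)
size-2^1 implicants → -0010(✓)  -0011(✓)  -0100(✓)  -0101(✓)  -0111(✓)  -1010(✓)  -1101(✓)  -1110(✓)  -1111(✓)  0-010(✓)  0-101(✓)  0-111(✓)  00-11(✓)  0001-(✓)  001-1(✓)  0010-(✓)  01-10(✓)  011-1(✓)  0111-(✓)  1-000(✓)  1-010(✓)  1-011(✓)  1-100(✓)  1-101(✓)  1-110(✓)  1-111(✓)  10-00(✓)  10-01(✓)  10-10(✓)  10-11(✓)  100-0(✓)  100-1(✓)  1000-(✓)  1001-(✓)  101-0(✓)  101-1(✓)  1010-(✓)  1011-(✓)  11-00(✓)  11-10(✓)  11-11(✓)  110-0(✓)  1101-(✓)  111-0(✓)  111-1(✓)  1110-(✓)  1111-(✓)
size-2^2 implicants → --010  --101(✓)  --111(✓)  -0-11  -001-  -01-1(✓)  -010-  -1-10  -11-1(✓)  -111-  0-1-1(✓)  1--00(✓)  1--10(✓)  1--11(✓)  1-0-0(✓)  1-01-(✓)  1-1-0(✓)  1-1-1(✓)  1-10-(✓)  1-11-(✓)  10--0(✓)  10--1(✓)  10-0-(✓)  10-1-(✓)  100--(✓)  101--(✓)  11--0(✓)  11-1-(✓)  111--(✓)
size-2^3 implicants → --1-1  1---0  1--1-  1-1--  10---
Unchecked terms (primes): --010, --1-1, -0-11, -001-, -010-, -1-10, -111-, 1---0, 1--1-, 1-1--, 10---
Minterm coverage:
  m2 ⊆ --010,-001-
  m3 ⊆ -0-11,-001-
  m4 ⊆ -010- [E]
  m5 ⊆ --1-1,-010-
  m7 ⊆ --1-1,-0-11
  m10 ⊆ --010,-1-10
  m13 ⊆ --1-1 [E]
  m14 ⊆ -1-10,-111-
  m15 ⊆ --1-1,-111-
  m16 ⊆ 1---0,10---
  m17 ⊆ 10--- [E]
  m18 ⊆ --010,-001-,1---0,1--1-,10---
  m19 ⊆ -0-11,-001-,1--1-,10---
  m20 ⊆ -010-,1---0,1-1--,10---
  m21 ⊆ --1-1,-010-,1-1--,10---
  m23 ⊆ --1-1,-0-11,1--1-,1-1--,10---
  m24 ⊆ 1---0 [E]
  m26 ⊆ --010,-1-10,1---0,1--1-
  m27 ⊆ 1--1- [E]
  m29 ⊆ --1-1,1-1--
  m30 ⊆ -1-10,-111-,1---0,1--1-,1-1--
  m31 ⊆ --1-1,-111-,1--1-,1-1--
E = {--1-1, -010-, 1---0, 1--1-, 10---}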